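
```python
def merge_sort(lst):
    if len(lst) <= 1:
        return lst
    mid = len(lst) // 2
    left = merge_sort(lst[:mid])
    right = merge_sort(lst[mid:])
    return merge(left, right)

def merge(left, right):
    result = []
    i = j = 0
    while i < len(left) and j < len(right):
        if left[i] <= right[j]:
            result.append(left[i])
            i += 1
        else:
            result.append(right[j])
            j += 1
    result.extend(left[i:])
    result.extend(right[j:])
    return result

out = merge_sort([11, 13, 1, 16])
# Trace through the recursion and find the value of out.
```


merge_sort([11, 13, 1, 16])
Split into [11, 13] and [1, 16]
Left sorted: [11, 13]
Right sorted: [1, 16]
Merge [11, 13] and [1, 16]
= [1, 11, 13, 16]


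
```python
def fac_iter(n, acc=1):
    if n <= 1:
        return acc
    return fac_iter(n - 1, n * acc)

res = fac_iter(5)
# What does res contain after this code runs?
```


fac_iter(5, 1)
= fac_iter(4, 5 * 1) = fac_iter(4, 5)
= fac_iter(3, 4 * 5) = fac_iter(3, 20)
= fac_iter(2, 3 * 20) = fac_iter(2, 60)
= fac_iter(1, 2 * 60) = fac_iter(1, 120)
n <= 1, return acc = 120


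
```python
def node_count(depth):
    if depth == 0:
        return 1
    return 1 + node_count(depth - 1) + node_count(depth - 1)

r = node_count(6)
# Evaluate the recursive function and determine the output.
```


node_count(6)
= 1 + node_count(5) + node_count(5)
= 1 + 2 * node_count(5)
node_count(k) = 2^(k+1) - 1
node_count(0) = 1
node_count(1) = 3
node_count(2) = 7
node_count(3) = 15
node_count(4) = 31
node_count(6) = 2^7 - 1 = 127


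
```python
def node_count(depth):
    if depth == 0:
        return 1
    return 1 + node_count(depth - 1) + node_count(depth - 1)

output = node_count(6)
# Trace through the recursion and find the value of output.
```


node_count(6)
= 1 + node_count(5) + node_count(5)
= 1 + 2 * node_count(5)
node_count(k) = 2^(k+1) - 1
node_count(0) = 1
node_count(1) = 3
node_count(2) = 7
node_count(3) = 15
node_count(4) = 31
node_count(6) = 2^7 - 1 = 127


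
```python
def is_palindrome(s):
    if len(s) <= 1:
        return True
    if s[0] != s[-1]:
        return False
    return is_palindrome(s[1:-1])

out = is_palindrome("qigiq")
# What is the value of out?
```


is_palindrome("qigiq")
"qigiq": s[0]='q' == s[-1]='q' -> is_palindrome("igi")
"igi": s[0]='i' == s[-1]='i' -> is_palindrome("g")
"g": len <= 1 -> True
= True


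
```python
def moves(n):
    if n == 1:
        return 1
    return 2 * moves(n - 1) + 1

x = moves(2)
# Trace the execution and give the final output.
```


moves(2)
= 2 * moves(1) + 1
Now compute bottom-up:
moves(1) = 1
moves(2) = 2 * 1 + 1 = 3
= 3


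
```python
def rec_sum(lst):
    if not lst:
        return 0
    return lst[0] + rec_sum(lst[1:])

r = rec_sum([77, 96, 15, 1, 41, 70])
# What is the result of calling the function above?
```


rec_sum([77, 96, 15, 1, 41, 70])
= 77 + rec_sum([96, 15, 1, 41, 70])
= 77 + 96 + rec_sum([15, 1, 41, 70])
= 77 + 96 + 15 + rec_sum([1, 41, 70])
= 77 + 96 + 15 + 1 + rec_sum([41, 70])
= 77 + 96 + 15 + 1 + 41 + rec_sum([70])
= 77 + 96 + 15 + 1 + 41 + 70 + rec_sum([])
= 77 + 96 + 15 + 1 + 41 + 70 + 0
= 300


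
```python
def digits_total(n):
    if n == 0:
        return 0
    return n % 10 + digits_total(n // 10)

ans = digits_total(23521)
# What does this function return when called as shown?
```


digits_total(23521)
= 1 + digits_total(2352)
= 1 + 2 + digits_total(235)
= 1 + 2 + 5 + digits_total(23)
= 1 + 2 + 5 + 3 + digits_total(2)
= 1 + 2 + 5 + 3 + 2 + digits_total(0)
= 1 + 2 + 5 + 3 + 2 + 0
= 13


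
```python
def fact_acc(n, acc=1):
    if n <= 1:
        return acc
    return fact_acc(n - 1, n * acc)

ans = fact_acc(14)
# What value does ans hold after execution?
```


fact_acc(14, 1)
= fact_acc(13, 14 * 1) = fact_acc(13, 14)
= fact_acc(12, 13 * 14) = fact_acc(12, 182)
= fact_acc(11, 12 * 182) = fact_acc(11, 2184)
= fact_acc(10, 11 * 2184) = fact_acc(10, 24024)
= fact_acc(9, 10 * 24024) = fact_acc(9, 240240)
= fact_acc(8, 9 * 240240) = fact_acc(8, 2162160)
= fact_acc(7, 8 * 2162160) = fact_acc(7, 17297280)
= fact_acc(6, 7 * 17297280) = fact_acc(6, 121080960)
= fact_acc(5, 6 * 121080960) = fact_acc(5, 726485760)
= fact_acc(4, 5 * 726485760) = fact_acc(4, 3632428800)
= fact_acc(3, 4 * 3632428800) = fact_acc(3, 14529715200)
= fact_acc(2, 3 * 14529715200) = fact_acc(2, 43589145600)
= fact_acc(1, 2 * 43589145600) = fact_acc(1, 87178291200)
n <= 1, return acc = 87178291200


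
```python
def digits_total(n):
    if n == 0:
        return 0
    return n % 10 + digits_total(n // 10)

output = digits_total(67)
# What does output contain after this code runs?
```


digits_total(67)
= 7 + digits_total(6)
= 7 + 6 + digits_total(0)
= 7 + 6 + 0
= 13


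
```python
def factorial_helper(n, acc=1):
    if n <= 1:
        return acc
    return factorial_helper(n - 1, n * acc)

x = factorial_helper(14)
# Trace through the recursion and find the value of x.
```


factorial_helper(14, 1)
= factorial_helper(13, 14 * 1) = factorial_helper(13, 14)
= factorial_helper(12, 13 * 14) = factorial_helper(12, 182)
= factorial_helper(11, 12 * 182) = factorial_helper(11, 2184)
= factorial_helper(10, 11 * 2184) = factorial_helper(10, 24024)
= factorial_helper(9, 10 * 24024) = factorial_helper(9, 240240)
= factorial_helper(8, 9 * 240240) = factorial_helper(8, 2162160)
= factorial_helper(7, 8 * 2162160) = factorial_helper(7, 17297280)
= factorial_helper(6, 7 * 17297280) = factorial_helper(6, 121080960)
= factorial_helper(5, 6 * 121080960) = factorial_helper(5, 726485760)
= factorial_helper(4, 5 * 726485760) = factorial_helper(4, 3632428800)
= factorial_helper(3, 4 * 3632428800) = factorial_helper(3, 14529715200)
= factorial_helper(2, 3 * 14529715200) = factorial_helper(2, 43589145600)
= factorial_helper(1, 2 * 43589145600) = factorial_helper(1, 87178291200)
n <= 1, return acc = 87178291200


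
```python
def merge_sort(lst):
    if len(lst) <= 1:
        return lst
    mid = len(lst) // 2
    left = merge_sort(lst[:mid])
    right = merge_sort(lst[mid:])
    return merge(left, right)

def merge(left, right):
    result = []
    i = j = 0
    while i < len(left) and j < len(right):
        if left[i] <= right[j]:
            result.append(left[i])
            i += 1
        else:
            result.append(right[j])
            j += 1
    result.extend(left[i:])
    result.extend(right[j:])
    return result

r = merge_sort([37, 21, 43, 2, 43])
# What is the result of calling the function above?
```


merge_sort([37, 21, 43, 2, 43])
Split into [37, 21] and [43, 2, 43]
Left sorted: [21, 37]
Right sorted: [2, 43, 43]
Merge [21, 37] and [2, 43, 43]
= [2, 21, 37, 43, 43]


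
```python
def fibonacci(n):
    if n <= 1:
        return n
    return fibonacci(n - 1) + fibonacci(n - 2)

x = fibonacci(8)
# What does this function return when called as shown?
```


fibonacci(8)
= fibonacci(7) + fibonacci(6)
= (fibonacci(6) + fibonacci(5)) + fibonacci(6)
Computing bottom-up: fibonacci(0)=0, fibonacci(1)=1, fibonacci(2)=1, fibonacci(3)=2, fibonacci(4)=3, fibonacci(5)=5, fibonacci(6)=8, fibonacci(7)=13, fibonacci(8)=21
= 21


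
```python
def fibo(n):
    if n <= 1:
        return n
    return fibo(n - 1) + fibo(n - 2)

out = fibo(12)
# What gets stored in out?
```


fibo(12)
= fibo(11) + fibo(10)
= (fibo(10) + fibo(9)) + fibo(10)
Computing bottom-up: fibo(0)=0, fibo(1)=1, fibo(2)=1, fibo(3)=2, fibo(4)=3, fibo(5)=5, fibo(6)=8, fibo(7)=13, fibo(8)=21, fibo(9)=34, fibo(10)=55, fibo(11)=89, fibo(12)=144
= 144


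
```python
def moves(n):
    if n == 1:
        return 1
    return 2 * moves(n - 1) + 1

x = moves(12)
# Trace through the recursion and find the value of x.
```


moves(12)
= 2 * moves(11) + 1
= 2 * (2 * moves(10) + 1) + 1
= 2 * (2 * (2 * moves(9) + 1) + 1) + 1
= 2 * (2 * (2 * (2 * moves(8) + 1) + 1) + 1) + 1
= 2 * (2 * (2 * (2 * (2 * moves(7) + 1) + 1) + 1) + 1) + 1
= 2 * (2 * (2 * (2 * (2 * (2 * moves(6) + 1) + 1) + 1) + 1) + 1) + 1
= 2 * (2 * (2 * (2 * (2 * (2 * (2 * moves(5) + 1) + 1) + 1) + 1) + 1) + 1) + 1
= 2 * (2 * (2 * (2 * (2 * (2 * (2 * (2 * moves(4) + 1) + 1) + 1) + 1) + 1) + 1) + 1) + 1
= 2 * (2 * (2 * (2 * (2 * (2 * (2 * (2 * (2 * moves(3) + 1) + 1) + 1) + 1) + 1) + 1) + 1) + 1) + 1
= 2 * (2 * (2 * (2 * (2 * (2 * (2 * (2 * (2 * (2 * moves(2) + 1) + 1) + 1) + 1) + 1) + 1) + 1) + 1) + 1) + 1
= 2 * (2 * (2 * (2 * (2 * (2 * (2 * (2 * (2 * (2 * (2 * moves(1) + 1) + 1) + 1) + 1) + 1) + 1) + 1) + 1) + 1) + 1) + 1
Now compute bottom-up:
moves(1) = 1
moves(2) = 2 * 1 + 1 = 3
moves(3) = 2 * 3 + 1 = 7
moves(4) = 2 * 7 + 1 = 15
moves(5) = 2 * 15 + 1 = 31
moves(6) = 2 * 31 + 1 = 63
moves(7) = 2 * 63 + 1 = 127
moves(8) = 2 * 127 + 1 = 255
moves(9) = 2 * 255 + 1 = 511
moves(10) = 2 * 511 + 1 = 1023
moves(11) = 2 * 1023 + 1 = 2047
moves(12) = 2 * 2047 + 1 = 4095
= 4095


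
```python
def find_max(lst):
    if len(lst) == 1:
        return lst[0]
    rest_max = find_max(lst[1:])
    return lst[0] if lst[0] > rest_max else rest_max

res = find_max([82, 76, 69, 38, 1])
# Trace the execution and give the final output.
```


find_max([82, 76, 69, 38, 1])
= compare 82 with find_max([76, 69, 38, 1])
= compare 76 with find_max([69, 38, 1])
= compare 69 with find_max([38, 1])
= compare 38 with find_max([1])
Base: find_max([1]) = 1
compare 38 with 1: max = 38
compare 69 with 38: max = 69
compare 76 with 69: max = 76
compare 82 with 76: max = 82
= 82


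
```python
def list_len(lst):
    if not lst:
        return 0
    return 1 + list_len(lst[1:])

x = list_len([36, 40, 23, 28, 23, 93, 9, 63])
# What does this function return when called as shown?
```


list_len([36, 40, 23, 28, 23, 93, 9, 63])
= 1 + list_len([40, 23, 28, 23, 93, 9, 63])
= 1 + 1 + list_len([23, 28, 23, 93, 9, 63])
= 1 + 1 + 1 + list_len([28, 23, 93, 9, 63])
= 1 + 1 + 1 + 1 + list_len([23, 93, 9, 63])
= 1 + 1 + 1 + 1 + 1 + list_len([93, 9, 63])
= 1 + 1 + 1 + 1 + 1 + 1 + list_len([9, 63])
= 1 + 1 + 1 + 1 + 1 + 1 + 1 + list_len([63])
= 1 + 1 + 1 + 1 + 1 + 1 + 1 + 1 + list_len([])
= 1 + 1 + 1 + 1 + 1 + 1 + 1 + 1 + 0
= 8


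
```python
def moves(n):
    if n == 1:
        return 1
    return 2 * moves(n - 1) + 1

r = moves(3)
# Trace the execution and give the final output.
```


moves(3)
= 2 * moves(2) + 1
= 2 * (2 * moves(1) + 1) + 1
Now compute bottom-up:
moves(1) = 1
moves(2) = 2 * 1 + 1 = 3
moves(3) = 2 * 3 + 1 = 7
= 7


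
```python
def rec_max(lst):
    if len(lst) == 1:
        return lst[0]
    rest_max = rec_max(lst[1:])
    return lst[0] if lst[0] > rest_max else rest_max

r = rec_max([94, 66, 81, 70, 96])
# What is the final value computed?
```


rec_max([94, 66, 81, 70, 96])
= compare 94 with rec_max([66, 81, 70, 96])
= compare 66 with rec_max([81, 70, 96])
= compare 81 with rec_max([70, 96])
= compare 70 with rec_max([96])
Base: rec_max([96]) = 96
compare 70 with 96: max = 96
compare 81 with 96: max = 96
compare 66 with 96: max = 96
compare 94 with 96: max = 96
= 96


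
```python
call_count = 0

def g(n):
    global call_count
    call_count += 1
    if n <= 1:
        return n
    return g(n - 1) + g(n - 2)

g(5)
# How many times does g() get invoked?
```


g(5) calls g(4) and g(3); each non-base call branches into two more.
Let C(k) = total number of calls made by g(k), including the call to g(k) itself.
Base cases: C(0) = 1, C(1) = 1
Recurrence: C(k) = 1 + C(k-1) + C(k-2)
  C(2) = 1 + C(1) + C(0) = 1 + 1 + 1 = 3
  C(3) = 1 + C(2) + C(1) = 1 + 3 + 1 = 5
  C(4) = 1 + C(3) + C(2) = 1 + 5 + 3 = 9
  C(5) = 1 + C(4) + C(3) = 1 + 9 + 5 = 15
Total calls = C(5) = 15


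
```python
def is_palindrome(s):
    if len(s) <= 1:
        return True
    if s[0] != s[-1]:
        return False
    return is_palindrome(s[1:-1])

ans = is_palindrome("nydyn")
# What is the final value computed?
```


is_palindrome("nydyn")
"nydyn": s[0]='n' == s[-1]='n' -> is_palindrome("ydy")
"ydy": s[0]='y' == s[-1]='y' -> is_palindrome("d")
"d": len <= 1 -> True
= True


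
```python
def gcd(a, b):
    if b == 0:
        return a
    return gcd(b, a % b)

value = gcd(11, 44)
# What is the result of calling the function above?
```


gcd(11, 44)
= gcd(44, 11 % 44) = gcd(44, 11)
= gcd(11, 44 % 11) = gcd(11, 0)
b == 0, return a = 11


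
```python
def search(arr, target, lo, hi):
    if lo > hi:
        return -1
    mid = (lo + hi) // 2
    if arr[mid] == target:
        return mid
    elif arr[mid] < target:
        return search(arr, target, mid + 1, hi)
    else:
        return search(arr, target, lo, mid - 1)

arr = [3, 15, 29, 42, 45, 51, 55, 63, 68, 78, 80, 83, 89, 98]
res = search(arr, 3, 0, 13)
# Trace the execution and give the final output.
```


search(arr, 3, 0, 13)
lo=0, hi=13, mid=6, arr[mid]=55
55 > 3, search left half
lo=0, hi=5, mid=2, arr[mid]=29
29 > 3, search left half
lo=0, hi=1, mid=0, arr[mid]=3
arr[0] == 3, found at index 0
= 0


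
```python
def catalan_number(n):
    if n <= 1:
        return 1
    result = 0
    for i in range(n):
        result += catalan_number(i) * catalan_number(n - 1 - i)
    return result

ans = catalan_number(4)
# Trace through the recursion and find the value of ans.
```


catalan_number(4)
= sum of catalan_number(i) * catalan_number(4-1-i) for i in 0..3
First compute sub-values bottom-up:
  catalan_number(0) = 1, catalan_number(1) = 1
  catalan_number(2) = 1*1 + 1*1 = 2
  catalan_number(3) = 1*2 + 1*1 + 2*1 = 5
Now catalan_number(4):
  catalan_number(0)*catalan_number(3) = 1*5 = 5
  catalan_number(1)*catalan_number(2) = 1*2 = 2
  catalan_number(2)*catalan_number(1) = 2*1 = 2
  catalan_number(3)*catalan_number(0) = 5*1 = 5
= 5 + 2 + 2 + 5
= 14


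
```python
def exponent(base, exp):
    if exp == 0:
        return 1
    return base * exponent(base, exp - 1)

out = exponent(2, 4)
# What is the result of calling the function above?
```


exponent(2, 4)
= 2 * exponent(2, 3)
= 2 * 2 * exponent(2, 2)
= 2 * 2 * 2 * exponent(2, 1)
= 2 * 2 * 2 * 2 * exponent(2, 0)
= 2 * 2 * 2 * 2 * 1
= 16


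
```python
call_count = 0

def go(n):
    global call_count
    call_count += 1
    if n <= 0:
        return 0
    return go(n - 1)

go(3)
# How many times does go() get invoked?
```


go(3) calls go(2) calls ... calls go(0)
Total calls: 3 + 1 (for base case) = 4


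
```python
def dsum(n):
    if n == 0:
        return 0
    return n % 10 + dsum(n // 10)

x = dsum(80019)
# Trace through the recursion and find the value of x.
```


dsum(80019)
= 9 + dsum(8001)
= 9 + 1 + dsum(800)
= 9 + 1 + 0 + dsum(80)
= 9 + 1 + 0 + 0 + dsum(8)
= 9 + 1 + 0 + 0 + 8 + dsum(0)
= 9 + 1 + 0 + 0 + 8 + 0
= 18


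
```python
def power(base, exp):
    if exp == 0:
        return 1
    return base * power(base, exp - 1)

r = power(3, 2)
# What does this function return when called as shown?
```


power(3, 2)
= 3 * power(3, 1)
= 3 * 3 * power(3, 0)
= 3 * 3 * 1
= 9


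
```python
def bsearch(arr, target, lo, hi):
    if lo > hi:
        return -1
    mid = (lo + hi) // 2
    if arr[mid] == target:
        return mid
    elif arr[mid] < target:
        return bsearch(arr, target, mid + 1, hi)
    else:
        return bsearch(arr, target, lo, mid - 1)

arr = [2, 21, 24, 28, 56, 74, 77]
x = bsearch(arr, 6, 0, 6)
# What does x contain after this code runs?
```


bsearch(arr, 6, 0, 6)
lo=0, hi=6, mid=3, arr[mid]=28
28 > 6, search left half
lo=0, hi=2, mid=1, arr[mid]=21
21 > 6, search left half
lo=0, hi=0, mid=0, arr[mid]=2
2 < 6, search right half
lo > hi, target not found, return -1
= -1


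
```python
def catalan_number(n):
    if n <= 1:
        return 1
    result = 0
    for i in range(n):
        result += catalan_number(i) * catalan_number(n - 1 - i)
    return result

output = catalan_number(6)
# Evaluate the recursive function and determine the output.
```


catalan_number(6)
= sum of catalan_number(i) * catalan_number(6-1-i) for i in 0..5
First compute sub-values bottom-up:
  catalan_number(0) = 1, catalan_number(1) = 1
  catalan_number(2) = 1*1 + 1*1 = 2
  catalan_number(3) = 1*2 + 1*1 + 2*1 = 5
  catalan_number(4) = 1*5 + 1*2 + 2*1 + 5*1 = 14
  catalan_number(5) = 1*14 + 1*5 + 2*2 + 5*1 + 14*1 = 42
Now catalan_number(6):
  catalan_number(0)*catalan_number(5) = 1*42 = 42
  catalan_number(1)*catalan_number(4) = 1*14 = 14
  catalan_number(2)*catalan_number(3) = 2*5 = 10
  catalan_number(3)*catalan_number(2) = 5*2 = 10
  catalan_number(4)*catalan_number(1) = 14*1 = 14
  catalan_number(5)*catalan_number(0) = 42*1 = 42
= 42 + 14 + 10 + 10 + 14 + 42
= 132


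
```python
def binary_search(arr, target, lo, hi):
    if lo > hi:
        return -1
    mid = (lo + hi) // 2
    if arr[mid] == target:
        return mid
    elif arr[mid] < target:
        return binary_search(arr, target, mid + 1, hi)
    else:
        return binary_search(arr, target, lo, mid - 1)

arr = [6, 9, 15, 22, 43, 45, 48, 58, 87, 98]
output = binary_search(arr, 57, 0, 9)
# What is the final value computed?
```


binary_search(arr, 57, 0, 9)
lo=0, hi=9, mid=4, arr[mid]=43
43 < 57, search right half
lo=5, hi=9, mid=7, arr[mid]=58
58 > 57, search left half
lo=5, hi=6, mid=5, arr[mid]=45
45 < 57, search right half
lo=6, hi=6, mid=6, arr[mid]=48
48 < 57, search right half
lo > hi, target not found, return -1
= -1


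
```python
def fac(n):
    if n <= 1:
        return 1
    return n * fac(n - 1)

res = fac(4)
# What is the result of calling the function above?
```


fac(4)
= 4 * fac(3)
= 4 * 3 * fac(2)
= 4 * 3 * 2 * fac(1)
= 4 * 3 * 2 * 1
= 24


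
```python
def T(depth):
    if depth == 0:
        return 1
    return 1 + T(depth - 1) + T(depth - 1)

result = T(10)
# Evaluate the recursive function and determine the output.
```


T(10)
= 1 + T(9) + T(9)
= 1 + 2 * T(9)
T(k) = 2^(k+1) - 1
T(0) = 1
T(1) = 3
T(2) = 7
T(3) = 15
T(4) = 31
T(10) = 2^11 - 1 = 2047


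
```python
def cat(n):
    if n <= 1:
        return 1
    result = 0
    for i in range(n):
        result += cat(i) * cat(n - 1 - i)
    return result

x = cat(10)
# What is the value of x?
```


cat(10)
= sum of cat(i) * cat(10-1-i) for i in 0..9
First compute sub-values bottom-up:
  cat(0) = 1, cat(1) = 1
  cat(2) = 1*1 + 1*1 = 2
  cat(3) = 1*2 + 1*1 + 2*1 = 5
  cat(4) = 1*5 + 1*2 + 2*1 + 5*1 = 14
  cat(5) = 1*14 + 1*5 + 2*2 + 5*1 + 14*1 = 42
  cat(6) = 1*42 + 1*14 + 2*5 + 5*2 + 14*1 + 42*1 = 132
  cat(7) = 1*132 + 1*42 + 2*14 + 5*5 + 14*2 + 42*1 + 132*1 = 429
  cat(8) = 1*429 + 1*132 + 2*42 + 5*14 + 14*5 + 42*2 + 132*1 + 429*1 = 1430
  cat(9) = 1*1430 + 1*429 + 2*132 + 5*42 + 14*14 + 42*5 + 132*2 + 429*1 + 1430*1 = 4862
Now cat(10):
  cat(0)*cat(9) = 1*4862 = 4862
  cat(1)*cat(8) = 1*1430 = 1430
  cat(2)*cat(7) = 2*429 = 858
  cat(3)*cat(6) = 5*132 = 660
  cat(4)*cat(5) = 14*42 = 588
  cat(5)*cat(4) = 42*14 = 588
  cat(6)*cat(3) = 132*5 = 660
  cat(7)*cat(2) = 429*2 = 858
  cat(8)*cat(1) = 1430*1 = 1430
  cat(9)*cat(0) = 4862*1 = 4862
= 4862 + 1430 + 858 + 660 + 588 + 588 + 660 + 858 + 1430 + 4862
= 16796


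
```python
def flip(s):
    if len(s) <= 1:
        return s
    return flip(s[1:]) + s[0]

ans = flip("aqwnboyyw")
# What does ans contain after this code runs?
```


flip("aqwnboyyw")
= flip("qwnboyyw") + "a"
= flip("wnboyyw") + "q" + "a"
= flip("nboyyw") + "w" + "q" + "a"
= flip("boyyw") + "n" + "w" + "q" + "a"
= flip("oyyw") + "b" + "n" + "w" + "q" + "a"
= flip("yyw") + "o" + "b" + "n" + "w" + "q" + "a"
= flip("yw") + "y" + "o" + "b" + "n" + "w" + "q" + "a"
= flip("w") + "y" + "y" + "o" + "b" + "n" + "w" + "q" + "a"
= "w" + "y" + "y" + "o" + "b" + "n" + "w" + "q" + "a"
= "wyyobnwqa"


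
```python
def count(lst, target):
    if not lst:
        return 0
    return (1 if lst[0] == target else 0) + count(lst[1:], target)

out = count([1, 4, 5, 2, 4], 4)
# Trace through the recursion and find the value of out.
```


count([1, 4, 5, 2, 4], 4)
lst[0]=1 != 4: 0 + count([4, 5, 2, 4], 4)
lst[0]=4 == 4: 1 + count([5, 2, 4], 4)
lst[0]=5 != 4: 0 + count([2, 4], 4)
lst[0]=2 != 4: 0 + count([4], 4)
lst[0]=4 == 4: 1 + count([], 4)
= 2


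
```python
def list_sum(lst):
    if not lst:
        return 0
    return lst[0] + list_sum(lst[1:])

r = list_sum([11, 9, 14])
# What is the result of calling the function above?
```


list_sum([11, 9, 14])
= 11 + list_sum([9, 14])
= 11 + 9 + list_sum([14])
= 11 + 9 + 14 + list_sum([])
= 11 + 9 + 14 + 0
= 34


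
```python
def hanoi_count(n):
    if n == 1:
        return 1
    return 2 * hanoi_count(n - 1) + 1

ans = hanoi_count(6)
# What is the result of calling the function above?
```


hanoi_count(6)
= 2 * hanoi_count(5) + 1
= 2 * (2 * hanoi_count(4) + 1) + 1
= 2 * (2 * (2 * hanoi_count(3) + 1) + 1) + 1
= 2 * (2 * (2 * (2 * hanoi_count(2) + 1) + 1) + 1) + 1
= 2 * (2 * (2 * (2 * (2 * hanoi_count(1) + 1) + 1) + 1) + 1) + 1
Now compute bottom-up:
hanoi_count(1) = 1
hanoi_count(2) = 2 * 1 + 1 = 3
hanoi_count(3) = 2 * 3 + 1 = 7
hanoi_count(4) = 2 * 7 + 1 = 15
hanoi_count(5) = 2 * 15 + 1 = 31
hanoi_count(6) = 2 * 31 + 1 = 63
= 63


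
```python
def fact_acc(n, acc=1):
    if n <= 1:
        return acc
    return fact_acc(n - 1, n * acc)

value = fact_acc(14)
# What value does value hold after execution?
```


fact_acc(14, 1)
= fact_acc(13, 14 * 1) = fact_acc(13, 14)
= fact_acc(12, 13 * 14) = fact_acc(12, 182)
= fact_acc(11, 12 * 182) = fact_acc(11, 2184)
= fact_acc(10, 11 * 2184) = fact_acc(10, 24024)
= fact_acc(9, 10 * 24024) = fact_acc(9, 240240)
= fact_acc(8, 9 * 240240) = fact_acc(8, 2162160)
= fact_acc(7, 8 * 2162160) = fact_acc(7, 17297280)
= fact_acc(6, 7 * 17297280) = fact_acc(6, 121080960)
= fact_acc(5, 6 * 121080960) = fact_acc(5, 726485760)
= fact_acc(4, 5 * 726485760) = fact_acc(4, 3632428800)
= fact_acc(3, 4 * 3632428800) = fact_acc(3, 14529715200)
= fact_acc(2, 3 * 14529715200) = fact_acc(2, 43589145600)
= fact_acc(1, 2 * 43589145600) = fact_acc(1, 87178291200)
n <= 1, return acc = 87178291200


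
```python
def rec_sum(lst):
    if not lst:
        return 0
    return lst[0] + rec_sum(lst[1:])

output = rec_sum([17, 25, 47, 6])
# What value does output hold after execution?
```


rec_sum([17, 25, 47, 6])
= 17 + rec_sum([25, 47, 6])
= 17 + 25 + rec_sum([47, 6])
= 17 + 25 + 47 + rec_sum([6])
= 17 + 25 + 47 + 6 + rec_sum([])
= 17 + 25 + 47 + 6 + 0
= 95


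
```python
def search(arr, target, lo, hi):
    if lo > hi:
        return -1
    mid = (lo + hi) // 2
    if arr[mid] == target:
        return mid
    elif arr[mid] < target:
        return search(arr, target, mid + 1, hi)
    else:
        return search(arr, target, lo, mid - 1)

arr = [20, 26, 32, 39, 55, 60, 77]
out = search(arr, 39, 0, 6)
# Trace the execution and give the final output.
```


search(arr, 39, 0, 6)
lo=0, hi=6, mid=3, arr[mid]=39
arr[3] == 39, found at index 3
= 3


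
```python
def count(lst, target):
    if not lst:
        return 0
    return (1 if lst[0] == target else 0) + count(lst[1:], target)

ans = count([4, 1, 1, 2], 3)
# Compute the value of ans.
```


count([4, 1, 1, 2], 3)
lst[0]=4 != 3: 0 + count([1, 1, 2], 3)
lst[0]=1 != 3: 0 + count([1, 2], 3)
lst[0]=1 != 3: 0 + count([2], 3)
lst[0]=2 != 3: 0 + count([], 3)
= 0


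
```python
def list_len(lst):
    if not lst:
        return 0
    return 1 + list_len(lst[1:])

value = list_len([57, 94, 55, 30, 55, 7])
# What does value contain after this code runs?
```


list_len([57, 94, 55, 30, 55, 7])
= 1 + list_len([94, 55, 30, 55, 7])
= 1 + 1 + list_len([55, 30, 55, 7])
= 1 + 1 + 1 + list_len([30, 55, 7])
= 1 + 1 + 1 + 1 + list_len([55, 7])
= 1 + 1 + 1 + 1 + 1 + list_len([7])
= 1 + 1 + 1 + 1 + 1 + 1 + list_len([])
= 1 + 1 + 1 + 1 + 1 + 1 + 0
= 6


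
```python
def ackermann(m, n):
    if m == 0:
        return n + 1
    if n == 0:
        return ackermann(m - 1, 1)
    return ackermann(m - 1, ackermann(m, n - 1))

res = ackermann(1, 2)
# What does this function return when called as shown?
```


ackermann(1, 2)
= ackermann(0, ackermann(1, 1))
First compute ackermann(1, 1) = 3
= ackermann(0, 3)
= 4


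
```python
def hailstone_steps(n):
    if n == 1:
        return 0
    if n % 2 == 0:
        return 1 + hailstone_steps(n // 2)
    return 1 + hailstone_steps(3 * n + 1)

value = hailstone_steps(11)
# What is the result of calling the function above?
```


hailstone_steps(11)
11 is odd -> 3*11+1 = 34 -> hailstone_steps(34)
34 is even -> hailstone_steps(17)
17 is odd -> 3*17+1 = 52 -> hailstone_steps(52)
52 is even -> hailstone_steps(26)
26 is even -> hailstone_steps(13)
13 is odd -> 3*13+1 = 40 -> hailstone_steps(40)
40 is even -> hailstone_steps(20)
20 is even -> hailstone_steps(10)
10 is even -> hailstone_steps(5)
5 is odd -> 3*5+1 = 16 -> hailstone_steps(16)
16 is even -> hailstone_steps(8)
8 is even -> hailstone_steps(4)
4 is even -> hailstone_steps(2)
2 is even -> hailstone_steps(1)
Reached 1 after 14 steps
= 14


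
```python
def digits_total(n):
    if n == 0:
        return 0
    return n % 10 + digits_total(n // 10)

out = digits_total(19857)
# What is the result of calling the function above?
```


digits_total(19857)
= 7 + digits_total(1985)
= 7 + 5 + digits_total(198)
= 7 + 5 + 8 + digits_total(19)
= 7 + 5 + 8 + 9 + digits_total(1)
= 7 + 5 + 8 + 9 + 1 + digits_total(0)
= 7 + 5 + 8 + 9 + 1 + 0
= 30


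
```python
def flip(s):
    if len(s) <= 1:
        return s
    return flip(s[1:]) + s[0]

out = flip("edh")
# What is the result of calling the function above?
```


flip("edh")
= flip("dh") + "e"
= flip("h") + "d" + "e"
= "h" + "d" + "e"
= "hde"


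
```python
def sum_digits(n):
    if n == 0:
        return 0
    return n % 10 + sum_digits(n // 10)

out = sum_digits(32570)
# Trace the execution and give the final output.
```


sum_digits(32570)
= 0 + sum_digits(3257)
= 0 + 7 + sum_digits(325)
= 0 + 7 + 5 + sum_digits(32)
= 0 + 7 + 5 + 2 + sum_digits(3)
= 0 + 7 + 5 + 2 + 3 + sum_digits(0)
= 0 + 7 + 5 + 2 + 3 + 0
= 17


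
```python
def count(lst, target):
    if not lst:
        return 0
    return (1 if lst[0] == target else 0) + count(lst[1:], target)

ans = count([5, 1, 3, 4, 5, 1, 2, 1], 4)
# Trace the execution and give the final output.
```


count([5, 1, 3, 4, 5, 1, 2, 1], 4)
lst[0]=5 != 4: 0 + count([1, 3, 4, 5, 1, 2, 1], 4)
lst[0]=1 != 4: 0 + count([3, 4, 5, 1, 2, 1], 4)
lst[0]=3 != 4: 0 + count([4, 5, 1, 2, 1], 4)
lst[0]=4 == 4: 1 + count([5, 1, 2, 1], 4)
lst[0]=5 != 4: 0 + count([1, 2, 1], 4)
lst[0]=1 != 4: 0 + count([2, 1], 4)
lst[0]=2 != 4: 0 + count([1], 4)
lst[0]=1 != 4: 0 + count([], 4)
= 1


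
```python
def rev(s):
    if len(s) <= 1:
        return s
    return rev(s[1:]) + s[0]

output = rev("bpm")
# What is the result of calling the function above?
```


rev("bpm")
= rev("pm") + "b"
= rev("m") + "p" + "b"
= "m" + "p" + "b"
= "mpb"


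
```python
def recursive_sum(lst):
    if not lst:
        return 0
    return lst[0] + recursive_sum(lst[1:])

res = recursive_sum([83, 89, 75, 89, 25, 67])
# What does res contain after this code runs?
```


recursive_sum([83, 89, 75, 89, 25, 67])
= 83 + recursive_sum([89, 75, 89, 25, 67])
= 83 + 89 + recursive_sum([75, 89, 25, 67])
= 83 + 89 + 75 + recursive_sum([89, 25, 67])
= 83 + 89 + 75 + 89 + recursive_sum([25, 67])
= 83 + 89 + 75 + 89 + 25 + recursive_sum([67])
= 83 + 89 + 75 + 89 + 25 + 67 + recursive_sum([])
= 83 + 89 + 75 + 89 + 25 + 67 + 0
= 428


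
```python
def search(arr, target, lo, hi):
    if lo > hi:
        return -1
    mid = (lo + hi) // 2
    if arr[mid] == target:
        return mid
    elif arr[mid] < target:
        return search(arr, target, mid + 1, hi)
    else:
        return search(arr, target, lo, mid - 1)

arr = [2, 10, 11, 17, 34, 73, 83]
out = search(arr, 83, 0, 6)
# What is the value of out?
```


search(arr, 83, 0, 6)
lo=0, hi=6, mid=3, arr[mid]=17
17 < 83, search right half
lo=4, hi=6, mid=5, arr[mid]=73
73 < 83, search right half
lo=6, hi=6, mid=6, arr[mid]=83
arr[6] == 83, found at index 6
= 6


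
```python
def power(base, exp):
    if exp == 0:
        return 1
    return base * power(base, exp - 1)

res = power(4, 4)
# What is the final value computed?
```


power(4, 4)
= 4 * power(4, 3)
= 4 * 4 * power(4, 2)
= 4 * 4 * 4 * power(4, 1)
= 4 * 4 * 4 * 4 * power(4, 0)
= 4 * 4 * 4 * 4 * 1
= 256


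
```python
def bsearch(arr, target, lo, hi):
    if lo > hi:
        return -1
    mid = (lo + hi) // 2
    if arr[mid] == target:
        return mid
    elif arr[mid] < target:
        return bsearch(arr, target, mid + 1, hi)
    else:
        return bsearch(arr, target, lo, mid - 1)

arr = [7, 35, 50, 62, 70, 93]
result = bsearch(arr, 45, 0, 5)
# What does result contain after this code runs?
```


bsearch(arr, 45, 0, 5)
lo=0, hi=5, mid=2, arr[mid]=50
50 > 45, search left half
lo=0, hi=1, mid=0, arr[mid]=7
7 < 45, search right half
lo=1, hi=1, mid=1, arr[mid]=35
35 < 45, search right half
lo > hi, target not found, return -1
= -1


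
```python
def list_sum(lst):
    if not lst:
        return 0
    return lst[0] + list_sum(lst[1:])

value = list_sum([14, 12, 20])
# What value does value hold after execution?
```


list_sum([14, 12, 20])
= 14 + list_sum([12, 20])
= 14 + 12 + list_sum([20])
= 14 + 12 + 20 + list_sum([])
= 14 + 12 + 20 + 0
= 46


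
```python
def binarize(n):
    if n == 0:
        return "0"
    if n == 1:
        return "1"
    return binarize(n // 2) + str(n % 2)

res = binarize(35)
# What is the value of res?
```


binarize(35)
= binarize(17) + "1"
= binarize(8) + "1" + "1"
= binarize(4) + "0" + "1" + "1"
= binarize(2) + "0" + "0" + "1" + "1"
= binarize(1) + "0" + "0" + "0" + "1" + "1"
= "1" + "0" + "0" + "0" + "1" + "1"
= "100011"


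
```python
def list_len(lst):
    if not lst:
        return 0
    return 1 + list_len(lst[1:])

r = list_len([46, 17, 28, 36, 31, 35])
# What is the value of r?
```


list_len([46, 17, 28, 36, 31, 35])
= 1 + list_len([17, 28, 36, 31, 35])
= 1 + 1 + list_len([28, 36, 31, 35])
= 1 + 1 + 1 + list_len([36, 31, 35])
= 1 + 1 + 1 + 1 + list_len([31, 35])
= 1 + 1 + 1 + 1 + 1 + list_len([35])
= 1 + 1 + 1 + 1 + 1 + 1 + list_len([])
= 1 + 1 + 1 + 1 + 1 + 1 + 0
= 6


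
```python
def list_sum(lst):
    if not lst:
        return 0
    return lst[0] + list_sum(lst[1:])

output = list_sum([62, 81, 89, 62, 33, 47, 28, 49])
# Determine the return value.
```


list_sum([62, 81, 89, 62, 33, 47, 28, 49])
= 62 + list_sum([81, 89, 62, 33, 47, 28, 49])
= 62 + 81 + list_sum([89, 62, 33, 47, 28, 49])
= 62 + 81 + 89 + list_sum([62, 33, 47, 28, 49])
= 62 + 81 + 89 + 62 + list_sum([33, 47, 28, 49])
= 62 + 81 + 89 + 62 + 33 + list_sum([47, 28, 49])
= 62 + 81 + 89 + 62 + 33 + 47 + list_sum([28, 49])
= 62 + 81 + 89 + 62 + 33 + 47 + 28 + list_sum([49])
= 62 + 81 + 89 + 62 + 33 + 47 + 28 + 49 + list_sum([])
= 62 + 81 + 89 + 62 + 33 + 47 + 28 + 49 + 0
= 451


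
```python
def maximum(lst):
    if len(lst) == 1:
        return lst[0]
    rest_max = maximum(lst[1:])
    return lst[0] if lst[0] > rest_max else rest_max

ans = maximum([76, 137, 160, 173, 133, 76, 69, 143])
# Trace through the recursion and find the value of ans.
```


maximum([76, 137, 160, 173, 133, 76, 69, 143])
= compare 76 with maximum([137, 160, 173, 133, 76, 69, 143])
= compare 137 with maximum([160, 173, 133, 76, 69, 143])
= compare 160 with maximum([173, 133, 76, 69, 143])
= compare 173 with maximum([133, 76, 69, 143])
= compare 133 with maximum([76, 69, 143])
= compare 76 with maximum([69, 143])
= compare 69 with maximum([143])
Base: maximum([143]) = 143
compare 69 with 143: max = 143
compare 76 with 143: max = 143
compare 133 with 143: max = 143
compare 173 with 143: max = 173
compare 160 with 173: max = 173
compare 137 with 173: max = 173
compare 76 with 173: max = 173
= 173


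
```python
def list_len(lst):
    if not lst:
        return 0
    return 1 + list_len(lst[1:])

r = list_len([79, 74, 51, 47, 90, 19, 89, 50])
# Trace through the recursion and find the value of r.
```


list_len([79, 74, 51, 47, 90, 19, 89, 50])
= 1 + list_len([74, 51, 47, 90, 19, 89, 50])
= 1 + 1 + list_len([51, 47, 90, 19, 89, 50])
= 1 + 1 + 1 + list_len([47, 90, 19, 89, 50])
= 1 + 1 + 1 + 1 + list_len([90, 19, 89, 50])
= 1 + 1 + 1 + 1 + 1 + list_len([19, 89, 50])
= 1 + 1 + 1 + 1 + 1 + 1 + list_len([89, 50])
= 1 + 1 + 1 + 1 + 1 + 1 + 1 + list_len([50])
= 1 + 1 + 1 + 1 + 1 + 1 + 1 + 1 + list_len([])
= 1 + 1 + 1 + 1 + 1 + 1 + 1 + 1 + 0
= 8


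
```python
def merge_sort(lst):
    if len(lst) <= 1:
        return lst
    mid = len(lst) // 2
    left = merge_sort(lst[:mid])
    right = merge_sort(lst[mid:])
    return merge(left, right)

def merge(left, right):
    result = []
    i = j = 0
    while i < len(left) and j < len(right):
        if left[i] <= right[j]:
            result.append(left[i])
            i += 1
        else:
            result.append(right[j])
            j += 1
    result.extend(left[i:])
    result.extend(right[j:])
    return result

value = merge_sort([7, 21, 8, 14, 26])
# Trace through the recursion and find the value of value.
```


merge_sort([7, 21, 8, 14, 26])
Split into [7, 21] and [8, 14, 26]
Left sorted: [7, 21]
Right sorted: [8, 14, 26]
Merge [7, 21] and [8, 14, 26]
= [7, 8, 14, 21, 26]


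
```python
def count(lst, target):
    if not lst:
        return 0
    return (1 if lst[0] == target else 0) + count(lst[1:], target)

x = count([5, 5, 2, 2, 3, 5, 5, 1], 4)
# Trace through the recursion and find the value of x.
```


count([5, 5, 2, 2, 3, 5, 5, 1], 4)
lst[0]=5 != 4: 0 + count([5, 2, 2, 3, 5, 5, 1], 4)
lst[0]=5 != 4: 0 + count([2, 2, 3, 5, 5, 1], 4)
lst[0]=2 != 4: 0 + count([2, 3, 5, 5, 1], 4)
lst[0]=2 != 4: 0 + count([3, 5, 5, 1], 4)
lst[0]=3 != 4: 0 + count([5, 5, 1], 4)
lst[0]=5 != 4: 0 + count([5, 1], 4)
lst[0]=5 != 4: 0 + count([1], 4)
lst[0]=1 != 4: 0 + count([], 4)
= 0


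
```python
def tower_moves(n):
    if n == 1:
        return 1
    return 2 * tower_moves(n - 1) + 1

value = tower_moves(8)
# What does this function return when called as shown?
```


tower_moves(8)
= 2 * tower_moves(7) + 1
= 2 * (2 * tower_moves(6) + 1) + 1
= 2 * (2 * (2 * tower_moves(5) + 1) + 1) + 1
= 2 * (2 * (2 * (2 * tower_moves(4) + 1) + 1) + 1) + 1
= 2 * (2 * (2 * (2 * (2 * tower_moves(3) + 1) + 1) + 1) + 1) + 1
= 2 * (2 * (2 * (2 * (2 * (2 * tower_moves(2) + 1) + 1) + 1) + 1) + 1) + 1
= 2 * (2 * (2 * (2 * (2 * (2 * (2 * tower_moves(1) + 1) + 1) + 1) + 1) + 1) + 1) + 1
Now compute bottom-up:
tower_moves(1) = 1
tower_moves(2) = 2 * 1 + 1 = 3
tower_moves(3) = 2 * 3 + 1 = 7
tower_moves(4) = 2 * 7 + 1 = 15
tower_moves(5) = 2 * 15 + 1 = 31
tower_moves(6) = 2 * 31 + 1 = 63
tower_moves(7) = 2 * 63 + 1 = 127
tower_moves(8) = 2 * 127 + 1 = 255
= 255


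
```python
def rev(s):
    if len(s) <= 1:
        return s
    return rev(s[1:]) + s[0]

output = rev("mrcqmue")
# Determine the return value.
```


rev("mrcqmue")
= rev("rcqmue") + "m"
= rev("cqmue") + "r" + "m"
= rev("qmue") + "c" + "r" + "m"
= rev("mue") + "q" + "c" + "r" + "m"
= rev("ue") + "m" + "q" + "c" + "r" + "m"
= rev("e") + "u" + "m" + "q" + "c" + "r" + "m"
= "e" + "u" + "m" + "q" + "c" + "r" + "m"
= "eumqcrm"


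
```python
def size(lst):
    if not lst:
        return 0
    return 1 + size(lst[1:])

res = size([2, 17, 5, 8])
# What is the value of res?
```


size([2, 17, 5, 8])
= 1 + size([17, 5, 8])
= 1 + 1 + size([5, 8])
= 1 + 1 + 1 + size([8])
= 1 + 1 + 1 + 1 + size([])
= 1 + 1 + 1 + 1 + 0
= 4


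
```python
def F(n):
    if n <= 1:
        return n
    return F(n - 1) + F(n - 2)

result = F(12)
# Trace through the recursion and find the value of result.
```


F(12)
= F(11) + F(10)
= (F(10) + F(9)) + F(10)
Computing bottom-up: F(0)=0, F(1)=1, F(2)=1, F(3)=2, F(4)=3, F(5)=5, F(6)=8, F(7)=13, F(8)=21, F(9)=34, F(10)=55, F(11)=89, F(12)=144
= 144


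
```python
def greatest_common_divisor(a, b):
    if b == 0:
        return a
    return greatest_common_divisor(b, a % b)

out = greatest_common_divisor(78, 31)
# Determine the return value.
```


greatest_common_divisor(78, 31)
= greatest_common_divisor(31, 78 % 31) = greatest_common_divisor(31, 16)
= greatest_common_divisor(16, 31 % 16) = greatest_common_divisor(16, 15)
= greatest_common_divisor(15, 16 % 15) = greatest_common_divisor(15, 1)
= greatest_common_divisor(1, 15 % 1) = greatest_common_divisor(1, 0)
b == 0, return a = 1


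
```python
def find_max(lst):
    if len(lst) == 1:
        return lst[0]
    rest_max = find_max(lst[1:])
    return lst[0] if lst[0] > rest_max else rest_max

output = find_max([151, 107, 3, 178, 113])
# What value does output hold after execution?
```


find_max([151, 107, 3, 178, 113])
= compare 151 with find_max([107, 3, 178, 113])
= compare 107 with find_max([3, 178, 113])
= compare 3 with find_max([178, 113])
= compare 178 with find_max([113])
Base: find_max([113]) = 113
compare 178 with 113: max = 178
compare 3 with 178: max = 178
compare 107 with 178: max = 178
compare 151 with 178: max = 178
= 178


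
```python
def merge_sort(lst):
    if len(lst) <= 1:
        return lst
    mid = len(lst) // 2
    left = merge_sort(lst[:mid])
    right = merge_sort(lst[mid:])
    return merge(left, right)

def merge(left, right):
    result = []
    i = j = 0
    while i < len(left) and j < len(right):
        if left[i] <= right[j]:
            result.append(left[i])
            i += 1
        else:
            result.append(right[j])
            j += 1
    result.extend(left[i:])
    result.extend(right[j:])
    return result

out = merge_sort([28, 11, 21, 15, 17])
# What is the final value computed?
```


merge_sort([28, 11, 21, 15, 17])
Split into [28, 11] and [21, 15, 17]
Left sorted: [11, 28]
Right sorted: [15, 17, 21]
Merge [11, 28] and [15, 17, 21]
= [11, 15, 17, 21, 28]


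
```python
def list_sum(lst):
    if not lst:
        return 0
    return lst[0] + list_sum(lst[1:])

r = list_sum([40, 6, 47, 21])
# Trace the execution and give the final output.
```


list_sum([40, 6, 47, 21])
= 40 + list_sum([6, 47, 21])
= 40 + 6 + list_sum([47, 21])
= 40 + 6 + 47 + list_sum([21])
= 40 + 6 + 47 + 21 + list_sum([])
= 40 + 6 + 47 + 21 + 0
= 114


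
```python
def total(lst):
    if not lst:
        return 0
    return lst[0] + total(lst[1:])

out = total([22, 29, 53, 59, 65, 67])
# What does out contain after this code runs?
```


total([22, 29, 53, 59, 65, 67])
= 22 + total([29, 53, 59, 65, 67])
= 22 + 29 + total([53, 59, 65, 67])
= 22 + 29 + 53 + total([59, 65, 67])
= 22 + 29 + 53 + 59 + total([65, 67])
= 22 + 29 + 53 + 59 + 65 + total([67])
= 22 + 29 + 53 + 59 + 65 + 67 + total([])
= 22 + 29 + 53 + 59 + 65 + 67 + 0
= 295


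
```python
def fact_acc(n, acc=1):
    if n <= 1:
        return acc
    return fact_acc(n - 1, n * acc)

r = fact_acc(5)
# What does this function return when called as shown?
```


fact_acc(5, 1)
= fact_acc(4, 5 * 1) = fact_acc(4, 5)
= fact_acc(3, 4 * 5) = fact_acc(3, 20)
= fact_acc(2, 3 * 20) = fact_acc(2, 60)
= fact_acc(1, 2 * 60) = fact_acc(1, 120)
n <= 1, return acc = 120


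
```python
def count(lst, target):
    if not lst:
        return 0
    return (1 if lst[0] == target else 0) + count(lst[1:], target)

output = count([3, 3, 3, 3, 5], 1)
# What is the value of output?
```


count([3, 3, 3, 3, 5], 1)
lst[0]=3 != 1: 0 + count([3, 3, 3, 5], 1)
lst[0]=3 != 1: 0 + count([3, 3, 5], 1)
lst[0]=3 != 1: 0 + count([3, 5], 1)
lst[0]=3 != 1: 0 + count([5], 1)
lst[0]=5 != 1: 0 + count([], 1)
= 0


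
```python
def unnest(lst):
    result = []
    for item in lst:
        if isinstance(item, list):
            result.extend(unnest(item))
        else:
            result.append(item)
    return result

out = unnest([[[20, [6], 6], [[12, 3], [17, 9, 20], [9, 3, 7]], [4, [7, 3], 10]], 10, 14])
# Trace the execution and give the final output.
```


unnest([[[20, [6], 6], [[12, 3], [17, 9, 20], [9, 3, 7]], [4, [7, 3], 10]], 10, 14])
Processing each element:
  [[20, [6], 6], [[12, 3], [17, 9, 20], [9, 3, 7]], [4, [7, 3], 10]] is a list -> unnest recursively -> [20, 6, 6, 12, 3, 17, 9, 20, 9, 3, 7, 4, 7, 3, 10]
  10 is not a list -> append 10
  14 is not a list -> append 14
= [20, 6, 6, 12, 3, 17, 9, 20, 9, 3, 7, 4, 7, 3, 10, 10, 14]


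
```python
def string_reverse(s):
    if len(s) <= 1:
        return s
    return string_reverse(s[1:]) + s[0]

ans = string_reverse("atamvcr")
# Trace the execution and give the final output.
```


string_reverse("atamvcr")
= string_reverse("tamvcr") + "a"
= string_reverse("amvcr") + "t" + "a"
= string_reverse("mvcr") + "a" + "t" + "a"
= string_reverse("vcr") + "m" + "a" + "t" + "a"
= string_reverse("cr") + "v" + "m" + "a" + "t" + "a"
= string_reverse("r") + "c" + "v" + "m" + "a" + "t" + "a"
= "r" + "c" + "v" + "m" + "a" + "t" + "a"
= "rcvmata"
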